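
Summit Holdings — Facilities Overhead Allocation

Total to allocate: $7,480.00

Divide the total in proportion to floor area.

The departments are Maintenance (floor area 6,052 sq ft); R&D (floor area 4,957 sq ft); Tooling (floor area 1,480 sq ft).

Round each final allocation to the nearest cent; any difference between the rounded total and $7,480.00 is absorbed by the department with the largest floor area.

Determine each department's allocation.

Maintenance: $3,624.71 · R&D: $2,968.88 · Tooling: $886.41

Combined floor area = 6,052 + 4,957 + 1,480 = 12,489.
Unrounded shares: Maintenance 3,624.7065; R&D 2,968.8814; Tooling 886.4120.
After rounding (cent): Maintenance $3,624.71; R&D $2,968.88; Tooling $886.41. Sum = $7,480.00.
Sum already equals the total — no adjustment.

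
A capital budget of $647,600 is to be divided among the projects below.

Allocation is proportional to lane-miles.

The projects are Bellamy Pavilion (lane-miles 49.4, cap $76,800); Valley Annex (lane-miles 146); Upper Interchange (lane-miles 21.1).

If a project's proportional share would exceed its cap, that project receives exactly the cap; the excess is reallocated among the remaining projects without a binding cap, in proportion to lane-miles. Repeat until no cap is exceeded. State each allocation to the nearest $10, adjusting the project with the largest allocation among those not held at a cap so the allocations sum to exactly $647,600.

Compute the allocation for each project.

Bellamy Pavilion: $76,800 · Valley Annex: $498,720 · Upper Interchange: $72,080

Lane-miles total: 216.5.
Proportional shares (ignoring caps): Bellamy Pavilion 147,766.47; Valley Annex 436,718.71; Upper Interchange 63,114.83.
Held at cap: Bellamy Pavilion ($76,800); balance $570,800 reallocated over remaining lane-miles 167.1.
Remaining shares: Valley Annex 498,724.12 → $498,720; Upper Interchange 72,075.88 → $72,080.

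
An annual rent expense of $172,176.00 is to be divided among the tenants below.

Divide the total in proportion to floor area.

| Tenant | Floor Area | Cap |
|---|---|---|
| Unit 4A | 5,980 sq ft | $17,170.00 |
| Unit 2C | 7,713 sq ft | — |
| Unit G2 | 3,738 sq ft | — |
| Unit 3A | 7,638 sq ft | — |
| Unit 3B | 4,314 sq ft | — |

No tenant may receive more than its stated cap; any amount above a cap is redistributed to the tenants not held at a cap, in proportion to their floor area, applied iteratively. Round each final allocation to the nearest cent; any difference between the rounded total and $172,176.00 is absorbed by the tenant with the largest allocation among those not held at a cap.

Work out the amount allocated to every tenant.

Unit 4A: $17,170.00 · Unit 2C: $51,085.82 · Unit G2: $24,758.04 · Unit 3A: $50,589.06 · Unit 3B: $28,573.08

Sum of floor area: 29,383.
Proportional shares (ignoring caps): Unit 4A 35,041.0945; Unit 2C 45,195.9803; Unit G2 21,903.6139; Unit 3A 44,756.5017; Unit 3B 25,278.8097.
Cap binds for Unit 4A ($17,170.00); balance $155,006.00 reallocated over remaining floor area 23,403.
Redistributed shares: Unit 2C 51,085.8128 → $51,085.81; Unit G2 24,758.0408 → $24,758.04; Unit 3A 50,589.0624 → $50,589.06; Unit 3B 28,573.0840 → $28,573.08.
Rounding difference +$0.01 applied to Unit 2C → $51,085.82.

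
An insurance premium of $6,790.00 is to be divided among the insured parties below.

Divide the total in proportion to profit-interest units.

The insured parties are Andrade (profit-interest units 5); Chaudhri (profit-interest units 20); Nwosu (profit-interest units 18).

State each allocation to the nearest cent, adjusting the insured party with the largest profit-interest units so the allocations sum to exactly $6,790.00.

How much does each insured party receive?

Andrade: $789.53 · Chaudhri: $3,158.14 · Nwosu: $2,842.33

Profit-interest units total: 5 + 20 + 18 = 43.
Proportional shares: Andrade 789.5349; Chaudhri 3,158.1395; Nwosu 2,842.3256.
At nearest cent: Andrade $789.53; Chaudhri $3,158.14; Nwosu $2,842.33. Sum = $6,790.00.
Sum already equals the total — no adjustment.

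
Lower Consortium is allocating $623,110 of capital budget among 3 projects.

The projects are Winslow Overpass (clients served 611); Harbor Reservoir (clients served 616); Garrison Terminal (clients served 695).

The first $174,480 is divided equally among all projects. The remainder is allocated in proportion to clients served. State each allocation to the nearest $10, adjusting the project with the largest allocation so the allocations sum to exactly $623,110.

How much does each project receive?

Winslow Overpass: $200,780; Harbor Reservoir: $201,950; Garrison Terminal: $220,380

First tranche $174,480 split equally: $58,160 each.
Remainder $448,630 by clients served (total 1,922): Winslow Overpass 142,618.59 → $142,620; Harbor Reservoir 143,785.68 → $143,790; Garrison Terminal 162,225.73 → $162,230.
Rounding difference −$10 on remainder applied to Garrison Terminal.
Totals: Winslow Overpass $58,160 + $142,620 = $200,780; Harbor Reservoir $58,160 + $143,790 = $201,950; Garrison Terminal $58,160 + $162,220 = $220,380.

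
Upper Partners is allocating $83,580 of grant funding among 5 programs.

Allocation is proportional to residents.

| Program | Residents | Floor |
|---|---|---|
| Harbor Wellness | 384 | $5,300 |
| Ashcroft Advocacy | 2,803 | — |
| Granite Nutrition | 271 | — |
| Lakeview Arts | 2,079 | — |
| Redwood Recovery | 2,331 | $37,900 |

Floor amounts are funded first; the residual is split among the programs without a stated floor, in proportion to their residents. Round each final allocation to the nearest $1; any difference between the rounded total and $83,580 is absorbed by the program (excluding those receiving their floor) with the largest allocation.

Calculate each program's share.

Harbor Wellness: $5,300 · Ashcroft Advocacy: $21,965 · Granite Nutrition: $2,124 · Lakeview Arts: $16,291 · Redwood Recovery: $37,900

Guaranteed amounts: Harbor Wellness $5,300; Redwood Recovery $37,900. Balance $40,380.
Balance split over remaining residents 5,153: Ashcroft Advocacy 21,964.90 → $21,965; Granite Nutrition 2,123.61 → $2,124; Lakeview Arts 16,291.48 → $16,291.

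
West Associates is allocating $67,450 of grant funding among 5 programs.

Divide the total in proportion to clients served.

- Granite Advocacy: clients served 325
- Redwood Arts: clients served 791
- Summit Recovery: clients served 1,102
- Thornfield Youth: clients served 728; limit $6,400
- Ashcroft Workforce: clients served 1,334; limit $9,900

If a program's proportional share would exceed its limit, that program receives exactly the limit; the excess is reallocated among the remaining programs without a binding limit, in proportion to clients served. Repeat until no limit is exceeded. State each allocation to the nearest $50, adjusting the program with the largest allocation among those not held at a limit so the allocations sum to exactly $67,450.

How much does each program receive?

Granite Advocacy: $7,500 · Redwood Arts: $18,250 · Summit Recovery: $25,400 · Thornfield Youth: $6,400 · Ashcroft Workforce: $9,900

Combined clients served = 4,280.
Unconstrained shares: Granite Advocacy 5,121.79; Redwood Arts 12,465.64; Summit Recovery 17,366.80; Thornfield Youth 11,472.80; Ashcroft Workforce 21,022.97.
Capped: Thornfield Youth ($6,400), Ashcroft Workforce ($9,900); balance $51,150 reallocated over remaining clients served 2,218.
Remaining shares: Granite Advocacy 7,494.93 → $7,500; Redwood Arts 18,241.50 → $18,250; Summit Recovery 25,413.57 → $25,400.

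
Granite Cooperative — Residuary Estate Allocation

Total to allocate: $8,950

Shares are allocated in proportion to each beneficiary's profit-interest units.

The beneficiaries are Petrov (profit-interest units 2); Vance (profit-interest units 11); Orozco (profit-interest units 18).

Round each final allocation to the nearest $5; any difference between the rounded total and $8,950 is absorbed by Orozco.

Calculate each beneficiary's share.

Petrov: $575; Vance: $3,175; Orozco: $5,200

Combined profit-interest units = 31.
Raw shares: Petrov 2/31 × $8,950 = 577.42; Vance 11/31 × $8,950 = 3,175.81; Orozco 18/31 × $8,950 = 5,196.77.
At nearest $5: Petrov $575; Vance $3,175; Orozco $5,195. Sum = $8,945.
Difference $8,950 − $8,945 = +$5 applied to Orozco: Orozco becomes $5,200.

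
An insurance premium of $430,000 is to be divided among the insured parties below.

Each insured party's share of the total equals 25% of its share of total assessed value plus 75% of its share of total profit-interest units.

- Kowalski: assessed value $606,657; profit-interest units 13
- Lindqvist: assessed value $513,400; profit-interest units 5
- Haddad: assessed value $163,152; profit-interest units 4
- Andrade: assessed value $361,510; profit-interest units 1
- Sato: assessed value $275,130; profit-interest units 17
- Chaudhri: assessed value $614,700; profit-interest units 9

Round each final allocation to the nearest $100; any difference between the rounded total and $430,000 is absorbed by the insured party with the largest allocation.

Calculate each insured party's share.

Kowalski: $111,300 · Lindqvist: $54,700 · Haddad: $33,200 · Andrade: $21,900 · Sato: $123,600 · Chaudhri: $85,300

Assessed value total 2,534,549; profit-interest units total 49.
Blended shares (25% assessed value + 75% profit-interest units): Kowalski 0.2588; Lindqvist 0.1272; Haddad 0.0773; Andrade 0.0510; Sato 0.2873; Chaudhri 0.1984.
Pro-rata amounts: Kowalski 111,291.89; Lindqvist 54,683.44; Haddad 33,246.44; Andrade 21,914.67; Sato 123,557.08; Chaudhri 85,306.49.
After rounding ($100): Kowalski $111,300; Lindqvist $54,700; Haddad $33,200; Andrade $21,900; Sato $123,600; Chaudhri $85,300. Sum = $430,000.
Rounded total matches; no reconciliation needed.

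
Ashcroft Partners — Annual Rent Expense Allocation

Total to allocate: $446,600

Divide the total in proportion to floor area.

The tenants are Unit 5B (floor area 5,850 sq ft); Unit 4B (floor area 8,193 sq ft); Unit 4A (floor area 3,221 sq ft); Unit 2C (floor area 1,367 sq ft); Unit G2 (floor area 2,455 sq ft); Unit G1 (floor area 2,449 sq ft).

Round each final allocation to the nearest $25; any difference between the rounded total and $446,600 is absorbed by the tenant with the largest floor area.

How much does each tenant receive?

Unit 5B: $111,000 · Unit 4B: $155,475 · Unit 4A: $61,125 · Unit 2C: $25,950 · Unit G2: $46,575 · Unit G1: $46,475

Floor area total: 5,850 + 8,193 + 3,221 + 1,367 + 2,455 + 2,449 = 23,535.
Unrounded shares: Unit 5B 111,009.56; Unit 4B 155,470.31; Unit 4A 61,121.67; Unit 2C 25,940.18; Unit G2 46,586.06; Unit G1 46,472.21.
After rounding ($25): Unit 5B $111,000; Unit 4B $155,475; Unit 4A $61,125; Unit 2C $25,950; Unit G2 $46,575; Unit G1 $46,475. Sum = $446,600.
Rounded total matches; no reconciliation needed.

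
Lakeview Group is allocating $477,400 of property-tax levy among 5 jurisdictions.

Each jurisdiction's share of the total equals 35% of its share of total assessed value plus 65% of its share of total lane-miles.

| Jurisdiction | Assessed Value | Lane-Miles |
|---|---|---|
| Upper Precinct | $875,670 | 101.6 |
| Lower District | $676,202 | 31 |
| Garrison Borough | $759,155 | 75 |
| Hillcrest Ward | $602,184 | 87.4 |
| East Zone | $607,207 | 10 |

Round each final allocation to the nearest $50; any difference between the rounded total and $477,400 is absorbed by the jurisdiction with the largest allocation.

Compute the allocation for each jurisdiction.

Totals — assessed value 3,520,418, lane-miles 305.
Combined weights (35% assessed value + 65% lane-miles): Upper Precinct 0.3036; Lower District 0.1333; Garrison Borough 0.2353; Hillcrest Ward 0.2461; East Zone 0.0817.
Raw shares: Upper Precinct 144,930.86; Lower District 63,634.36; Garrison Borough 112,337.60; Hillcrest Ward 117,503.15; East Zone 38,994.03.
Rounded to nearest $50: Upper Precinct $144,950; Lower District $63,650; Garrison Borough $112,350; Hillcrest Ward $117,500; East Zone $39,000. Sum = $477,450.
Difference $477,400 − $477,450 = −$50 applied to largest allocation (Upper Precinct): Upper Precinct becomes $144,900.

Upper Precinct: $144,900; Lower District: $63,650; Garrison Borough: $112,350; Hillcrest Ward: $117,500; East Zone: $39,000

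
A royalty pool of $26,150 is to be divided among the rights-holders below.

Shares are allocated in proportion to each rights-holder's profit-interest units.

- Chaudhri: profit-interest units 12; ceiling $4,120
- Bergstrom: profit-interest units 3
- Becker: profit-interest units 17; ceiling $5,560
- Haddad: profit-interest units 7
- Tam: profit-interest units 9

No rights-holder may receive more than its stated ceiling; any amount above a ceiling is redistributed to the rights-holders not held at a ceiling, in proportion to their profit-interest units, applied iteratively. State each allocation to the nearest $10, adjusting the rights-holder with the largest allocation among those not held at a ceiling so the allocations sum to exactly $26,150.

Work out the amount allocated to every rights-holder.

Chaudhri: $4,120 · Bergstrom: $2,600 · Becker: $5,560 · Haddad: $6,070 · Tam: $7,800

Profit-interest units total: 48.
Pro-rata shares before constraints: Chaudhri 6,537.50; Bergstrom 1,634.38; Becker 9,261.46; Haddad 3,813.54; Tam 4,903.12.
Held at cap: Chaudhri ($4,120), Becker ($5,560); balance $16,470 reallocated over remaining profit-interest units 19.
Shares after redistribution: Bergstrom 2,600.53 → $2,600; Haddad 6,067.89 → $6,070; Tam 7,801.58 → $7,800.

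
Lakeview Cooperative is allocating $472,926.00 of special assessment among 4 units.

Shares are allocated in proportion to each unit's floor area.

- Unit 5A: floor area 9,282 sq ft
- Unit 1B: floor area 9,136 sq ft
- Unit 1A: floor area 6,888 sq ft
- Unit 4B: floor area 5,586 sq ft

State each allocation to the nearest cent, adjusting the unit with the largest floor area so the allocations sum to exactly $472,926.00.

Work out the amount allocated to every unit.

Unit 5A: $142,098.26; Unit 1B: $139,863.13; Unit 1A: $105,448.47; Unit 4B: $85,516.14

Combined floor area = 9,282 + 9,136 + 6,888 + 5,586 = 30,892.
Pro-rata amounts: Unit 5A 142,098.2498; Unit 1B 139,863.1340; Unit 1A 105,448.4749; Unit 4B 85,516.1413.
After rounding (cent): Unit 5A $142,098.25; Unit 1B $139,863.13; Unit 1A $105,448.47; Unit 4B $85,516.14. Sum = $472,925.99.
Difference $472,926.00 − $472,925.99 = +$0.01 applied to largest floor area (Unit 5A): Unit 5A becomes $142,098.26.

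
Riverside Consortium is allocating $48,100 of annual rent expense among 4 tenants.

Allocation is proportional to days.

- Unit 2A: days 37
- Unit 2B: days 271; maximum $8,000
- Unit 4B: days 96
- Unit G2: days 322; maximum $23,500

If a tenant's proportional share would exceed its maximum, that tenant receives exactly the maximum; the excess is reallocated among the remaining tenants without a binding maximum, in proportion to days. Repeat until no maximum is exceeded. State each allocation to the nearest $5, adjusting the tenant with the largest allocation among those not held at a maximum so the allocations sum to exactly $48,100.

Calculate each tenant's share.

Total days = 726.
Unconstrained shares: Unit 2A 2,451.38; Unit 2B 17,954.68; Unit 4B 6,360.33; Unit G2 21,333.61.
Held at cap: Unit 2B ($8,000); residual $40,100 reallocated over remaining days 455.
Held at cap: Unit G2 ($23,500); residual $16,600 reallocated over remaining days 133.
Shares after redistribution: Unit 2A 4,618.05 → $4,620; Unit 4B 11,981.95 → $11,980.

Unit 2A: $4,620; Unit 2B: $8,000; Unit 4B: $11,980; Unit G2: $23,500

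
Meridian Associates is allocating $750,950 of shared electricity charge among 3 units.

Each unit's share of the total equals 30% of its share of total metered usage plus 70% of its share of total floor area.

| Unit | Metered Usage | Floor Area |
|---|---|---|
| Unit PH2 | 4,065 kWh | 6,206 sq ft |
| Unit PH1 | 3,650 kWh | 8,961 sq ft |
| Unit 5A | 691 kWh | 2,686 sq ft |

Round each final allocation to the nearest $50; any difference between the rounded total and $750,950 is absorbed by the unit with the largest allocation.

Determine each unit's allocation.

Unit PH2: $291,650; Unit PH1: $361,700; Unit 5A: $97,600

Totals — metered usage 8,406, floor area 17,853.
Blended shares (30% metered usage + 70% floor area): Unit PH2 0.3884; Unit PH1 0.4816; Unit 5A 0.1300.
Proportional shares: Unit PH2 291,673.94; Unit PH1 361,670.14; Unit 5A 97,605.92.
At nearest $50: Unit PH2 $291,650; Unit PH1 $361,650; Unit 5A $97,600. Sum = $750,900.
Difference $750,950 − $750,900 = +$50 applied to largest allocation (Unit PH1): Unit PH1 becomes $361,700.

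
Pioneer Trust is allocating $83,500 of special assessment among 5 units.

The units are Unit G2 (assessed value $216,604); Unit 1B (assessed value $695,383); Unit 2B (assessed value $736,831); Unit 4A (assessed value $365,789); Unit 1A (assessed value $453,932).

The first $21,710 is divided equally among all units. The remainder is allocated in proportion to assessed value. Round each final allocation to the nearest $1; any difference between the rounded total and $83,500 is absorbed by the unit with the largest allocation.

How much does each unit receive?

Unit G2: $9,764 | Unit 1B: $21,748 | Unit 2B: $22,786 | Unit 4A: $13,498 | Unit 1A: $15,704

First tranche $21,710 split equally: $4,342 each.
Remainder $61,790 by assessed value (total 2,468,539): Unit G2 5,421.81 → $5,422; Unit 1B 17,406.13 → $17,406; Unit 2B 18,443.62 → $18,444; Unit 4A 9,156.06 → $9,156; Unit 1A 11,362.37 → $11,362.
Totals: Unit G2 $4,342 + $5,422 = $9,764; Unit 1B $4,342 + $17,406 = $21,748; Unit 2B $4,342 + $18,444 = $22,786; Unit 4A $4,342 + $9,156 = $13,498; Unit 1A $4,342 + $11,362 = $15,704.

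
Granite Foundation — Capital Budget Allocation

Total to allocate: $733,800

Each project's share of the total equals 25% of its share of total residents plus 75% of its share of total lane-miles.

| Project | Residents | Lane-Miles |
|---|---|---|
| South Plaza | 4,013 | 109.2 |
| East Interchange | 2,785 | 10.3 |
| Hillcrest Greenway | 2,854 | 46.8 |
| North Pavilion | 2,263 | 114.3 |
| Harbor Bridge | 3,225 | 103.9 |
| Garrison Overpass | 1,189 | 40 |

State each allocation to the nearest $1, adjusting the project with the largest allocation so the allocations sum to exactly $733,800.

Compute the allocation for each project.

South Plaza: $186,659 | East Interchange: $44,642 | Hillcrest Greenway: $92,738 | North Pavilion: $173,610 | Harbor Bridge: $170,934 | Garrison Overpass: $65,217

Residents total 16,329; lane-miles total 424.5.
Combined weights (25% residents + 75% lane-miles): South Plaza 0.2544; East Interchange 0.0608; Hillcrest Greenway 0.1264; North Pavilion 0.2366; Harbor Bridge 0.2329; Garrison Overpass 0.0889.
Pro-rata amounts: South Plaza 186,658.64; East Interchange 44,642.00; Hillcrest Greenway 92,738.22; North Pavilion 173,610.04; Harbor Bridge 170,934.49; Garrison Overpass 65,216.61.
At nearest $1: South Plaza $186,659; East Interchange $44,642; Hillcrest Greenway $92,738; North Pavilion $173,610; Harbor Bridge $170,934; Garrison Overpass $65,217. Sum = $733,800.
No rounding difference to absorb.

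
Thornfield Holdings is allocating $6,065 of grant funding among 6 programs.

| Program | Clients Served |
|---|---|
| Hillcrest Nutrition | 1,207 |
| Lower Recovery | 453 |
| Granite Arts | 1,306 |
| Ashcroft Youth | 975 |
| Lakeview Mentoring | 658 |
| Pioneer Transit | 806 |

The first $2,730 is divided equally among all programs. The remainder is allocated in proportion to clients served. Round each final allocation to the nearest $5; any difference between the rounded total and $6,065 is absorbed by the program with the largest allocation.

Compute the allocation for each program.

Hillcrest Nutrition: $1,200 | Lower Recovery: $735 | Granite Arts: $1,265 | Ashcroft Youth: $1,055 | Lakeview Mentoring: $860 | Pioneer Transit: $950

$2,730 shared equally gives $455 per program.
Remainder $3,335 by clients served (total 5,405): Hillcrest Nutrition 744.74 → $745; Lower Recovery 279.51 → $280; Granite Arts 805.83 → $805; Ashcroft Youth 601.60 → $600; Lakeview Mentoring 406.00 → $405; Pioneer Transit 497.32 → $495.
Rounding difference +$5 on remainder applied to Granite Arts.
Totals: Hillcrest Nutrition $455 + $745 = $1,200; Lower Recovery $455 + $280 = $735; Granite Arts $455 + $810 = $1,265; Ashcroft Youth $455 + $600 = $1,055; Lakeview Mentoring $455 + $405 = $860; Pioneer Transit $455 + $495 = $950.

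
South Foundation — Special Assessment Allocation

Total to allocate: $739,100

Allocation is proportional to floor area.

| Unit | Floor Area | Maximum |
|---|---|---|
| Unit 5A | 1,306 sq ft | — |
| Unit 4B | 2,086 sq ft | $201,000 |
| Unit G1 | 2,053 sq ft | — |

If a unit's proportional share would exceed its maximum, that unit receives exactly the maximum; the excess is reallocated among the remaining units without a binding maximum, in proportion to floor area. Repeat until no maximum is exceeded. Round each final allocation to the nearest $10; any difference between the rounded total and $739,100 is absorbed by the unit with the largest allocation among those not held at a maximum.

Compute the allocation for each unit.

Floor area total: 5,445.
Unconstrained shares: Unit 5A 177,275.41; Unit 4B 283,151.99; Unit G1 278,672.60.
Capped: Unit 4B ($201,000); balance $538,100 reallocated over remaining floor area 3,359.
Redistributed shares: Unit 5A 209,216.61 → $209,220; Unit G1 328,883.39 → $328,880.

Unit 5A: $209,220 · Unit 4B: $201,000 · Unit G1: $328,880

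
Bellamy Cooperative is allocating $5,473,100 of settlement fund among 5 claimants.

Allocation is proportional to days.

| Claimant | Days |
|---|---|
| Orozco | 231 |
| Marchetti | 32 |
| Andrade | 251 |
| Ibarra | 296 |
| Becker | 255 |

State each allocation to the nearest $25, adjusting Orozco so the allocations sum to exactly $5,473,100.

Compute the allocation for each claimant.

Combined days = 1,065.
Raw shares: Orozco 231/1,065 × $5,473,100 = 1,187,123.10; Marchetti 32/1,065 × $5,473,100 = 164,449.95; Andrade 251/1,065 × $5,473,100 = 1,289,904.32; Ibarra 296/1,065 × $5,473,100 = 1,521,162.07; Becker 255/1,065 × $5,473,100 = 1,310,460.56.
After rounding ($25): Orozco $1,187,125; Marchetti $164,450; Andrade $1,289,900; Ibarra $1,521,150; Becker $1,310,450. Sum = $5,473,075.
Difference $5,473,100 − $5,473,075 = +$25 applied to Orozco: Orozco becomes $1,187,150.

Orozco: $1,187,150 · Marchetti: $164,450 · Andrade: $1,289,900 · Ibarra: $1,521,150 · Becker: $1,310,450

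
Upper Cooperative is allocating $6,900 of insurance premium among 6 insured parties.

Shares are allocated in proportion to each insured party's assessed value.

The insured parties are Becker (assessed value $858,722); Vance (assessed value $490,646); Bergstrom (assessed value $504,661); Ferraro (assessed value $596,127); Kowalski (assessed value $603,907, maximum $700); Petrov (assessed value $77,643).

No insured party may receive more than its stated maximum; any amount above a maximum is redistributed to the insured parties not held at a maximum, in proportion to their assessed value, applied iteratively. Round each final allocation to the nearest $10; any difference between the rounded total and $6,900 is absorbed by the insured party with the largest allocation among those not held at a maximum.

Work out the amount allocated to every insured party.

Becker: $2,110 · Vance: $1,200 · Bergstrom: $1,240 · Ferraro: $1,460 · Kowalski: $700 · Petrov: $190

Assessed value total: 3,131,706.
Pro-rata shares before constraints: Becker 1,892.00; Vance 1,081.03; Bergstrom 1,111.91; Ferraro 1,313.43; Kowalski 1,330.57; Petrov 171.07.
Cap binds for Kowalski ($700); remaining pool $6,200 reallocated over remaining assessed value 2,527,799.
Shares after redistribution: Becker 2,106.21 → $2,110; Vance 1,203.42 → $1,200; Bergstrom 1,237.80 → $1,240; Ferraro 1,462.14 → $1,460; Petrov 190.44 → $190.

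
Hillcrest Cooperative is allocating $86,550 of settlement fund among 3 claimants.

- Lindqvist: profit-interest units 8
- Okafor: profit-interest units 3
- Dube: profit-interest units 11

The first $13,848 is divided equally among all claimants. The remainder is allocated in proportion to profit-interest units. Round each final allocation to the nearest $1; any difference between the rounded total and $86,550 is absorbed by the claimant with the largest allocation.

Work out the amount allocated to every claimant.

First tranche $13,848 split equally: $4,616 each.
Remainder $72,702 by profit-interest units (total 22): Lindqvist 26,437.09 → $26,437; Okafor 9,913.91 → $9,914; Dube 36,351.00 → $36,351.
Totals: Lindqvist $4,616 + $26,437 = $31,053; Okafor $4,616 + $9,914 = $14,530; Dube $4,616 + $36,351 = $40,967.

Lindqvist: $31,053 · Okafor: $14,530 · Dube: $40,967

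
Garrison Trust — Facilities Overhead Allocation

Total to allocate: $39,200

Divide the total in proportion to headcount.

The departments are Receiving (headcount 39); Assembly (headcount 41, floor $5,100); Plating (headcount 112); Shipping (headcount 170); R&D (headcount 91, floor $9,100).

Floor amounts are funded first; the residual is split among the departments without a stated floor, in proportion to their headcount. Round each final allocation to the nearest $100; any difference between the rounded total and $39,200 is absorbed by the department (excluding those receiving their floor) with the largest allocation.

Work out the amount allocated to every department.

Fund the minimums — Assembly $5,100; R&D $9,100. Residual $25,000.
Residual split over remaining headcount 321: Receiving 3,037.38 → $3,000; Plating 8,722.74 → $8,700; Shipping 13,239.88 → $13,200.
Rounding difference +$100 applied to Shipping → $13,300.

Receiving: $3,000 | Assembly: $5,100 | Plating: $8,700 | Shipping: $13,300 | R&D: $9,100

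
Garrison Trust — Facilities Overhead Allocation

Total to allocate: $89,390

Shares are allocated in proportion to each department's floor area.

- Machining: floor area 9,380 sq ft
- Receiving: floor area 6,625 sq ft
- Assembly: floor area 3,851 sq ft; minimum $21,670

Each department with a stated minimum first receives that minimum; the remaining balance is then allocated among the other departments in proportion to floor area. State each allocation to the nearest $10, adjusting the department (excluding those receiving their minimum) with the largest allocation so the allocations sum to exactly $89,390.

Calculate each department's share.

Machining: $39,690 | Receiving: $28,030 | Assembly: $21,670

Guaranteed amounts: Assembly $21,670. Residual $67,720.
Residual split over remaining floor area 16,005: Machining 39,688.45 → $39,690; Receiving 28,031.55 → $28,030.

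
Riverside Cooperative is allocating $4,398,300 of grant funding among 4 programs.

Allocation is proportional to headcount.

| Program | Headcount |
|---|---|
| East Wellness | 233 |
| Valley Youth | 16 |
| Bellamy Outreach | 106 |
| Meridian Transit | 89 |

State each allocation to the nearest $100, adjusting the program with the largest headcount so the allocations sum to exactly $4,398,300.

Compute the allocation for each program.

Sum of headcount: 444.
Unrounded shares: East Wellness 233/444 × $4,398,300 = 2,308,116.89; Valley Youth 16/444 × $4,398,300 = 158,497.30; Bellamy Outreach 106/444 × $4,398,300 = 1,050,044.59; Meridian Transit 89/444 × $4,398,300 = 881,641.22.
After rounding ($100): East Wellness $2,308,100; Valley Youth $158,500; Bellamy Outreach $1,050,000; Meridian Transit $881,600. Sum = $4,398,200.
Difference $4,398,300 − $4,398,200 = +$100 applied to largest headcount (East Wellness): East Wellness becomes $2,308,200.

East Wellness: $2,308,200; Valley Youth: $158,500; Bellamy Outreach: $1,050,000; Meridian Transit: $881,600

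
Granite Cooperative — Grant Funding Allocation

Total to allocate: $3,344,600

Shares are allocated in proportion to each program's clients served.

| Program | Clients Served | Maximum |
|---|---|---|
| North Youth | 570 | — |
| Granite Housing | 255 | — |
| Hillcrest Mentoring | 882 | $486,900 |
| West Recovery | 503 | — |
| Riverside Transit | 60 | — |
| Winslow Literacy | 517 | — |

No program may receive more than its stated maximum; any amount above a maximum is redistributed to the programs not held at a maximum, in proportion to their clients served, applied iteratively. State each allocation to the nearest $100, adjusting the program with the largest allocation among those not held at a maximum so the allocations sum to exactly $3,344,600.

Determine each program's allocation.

Combined clients served = 2,787.
Pro-rata shares before constraints: North Youth 684,040.90; Granite Housing 306,018.30; Hillcrest Mentoring 1,058,463.29; West Recovery 603,636.10; Riverside Transit 72,004.31; Winslow Literacy 620,437.10.
Held at cap: Hillcrest Mentoring ($486,900); remaining pool $2,857,700 reallocated over remaining clients served 1,905.
Remaining shares: North Youth 855,059.84 → $855,100; Granite Housing 382,526.77 → $382,500; West Recovery 754,552.81 → $754,600; Riverside Transit 90,006.30 → $90,000; Winslow Literacy 775,554.28 → $775,600.
Rounding difference −$100 applied to North Youth → $855,000.

North Youth: $855,000 · Granite Housing: $382,500 · Hillcrest Mentoring: $486,900 · West Recovery: $754,600 · Riverside Transit: $90,000 · Winslow Literacy: $775,600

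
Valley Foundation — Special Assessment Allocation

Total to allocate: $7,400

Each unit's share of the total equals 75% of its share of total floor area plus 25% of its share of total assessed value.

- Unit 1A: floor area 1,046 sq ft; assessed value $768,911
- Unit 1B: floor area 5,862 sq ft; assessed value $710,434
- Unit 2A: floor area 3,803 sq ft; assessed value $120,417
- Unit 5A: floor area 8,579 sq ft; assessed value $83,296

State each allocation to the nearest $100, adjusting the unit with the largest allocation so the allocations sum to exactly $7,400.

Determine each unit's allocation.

Totals — floor area 19,290, assessed value 1,683,058.
Combined weights (75% floor area + 25% assessed value): Unit 1A 0.1549; Unit 1B 0.3334; Unit 2A 0.1657; Unit 5A 0.3459.
Raw shares: Unit 1A 1,146.13; Unit 1B 2,467.48; Unit 2A 1,226.54; Unit 5A 2,559.86.
After rounding ($100): Unit 1A $1,100; Unit 1B $2,500; Unit 2A $1,200; Unit 5A $2,600. Sum = $7,400.
Sum already equals the total — no adjustment.

Unit 1A: $1,100 · Unit 1B: $2,500 · Unit 2A: $1,200 · Unit 5A: $2,600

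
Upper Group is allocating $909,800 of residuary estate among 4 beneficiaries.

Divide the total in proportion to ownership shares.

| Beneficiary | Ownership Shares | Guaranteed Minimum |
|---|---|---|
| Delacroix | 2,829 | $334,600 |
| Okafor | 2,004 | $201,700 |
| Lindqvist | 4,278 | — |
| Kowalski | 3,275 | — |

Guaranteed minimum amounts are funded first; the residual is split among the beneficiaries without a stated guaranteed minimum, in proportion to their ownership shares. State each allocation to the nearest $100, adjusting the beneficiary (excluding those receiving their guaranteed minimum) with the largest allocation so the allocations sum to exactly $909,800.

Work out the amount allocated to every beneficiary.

Delacroix: $334,600 | Okafor: $201,700 | Lindqvist: $211,500 | Kowalski: $162,000

Minimums first: Delacroix $334,600; Okafor $201,700. Remaining pool $373,500.
Remaining pool split over remaining ownership shares 7,553: Lindqvist 211,549.45 → $211,500; Kowalski 161,950.55 → $162,000.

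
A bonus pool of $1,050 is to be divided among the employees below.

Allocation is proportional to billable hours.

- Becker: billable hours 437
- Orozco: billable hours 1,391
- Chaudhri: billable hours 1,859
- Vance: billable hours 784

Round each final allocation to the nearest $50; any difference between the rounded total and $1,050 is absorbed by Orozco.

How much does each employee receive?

Becker: $100 | Orozco: $300 | Chaudhri: $450 | Vance: $200

Total billable hours = 4,471.
Unrounded shares: Becker 437/4,471 × $1,050 = 102.63; Orozco 1,391/4,471 × $1,050 = 326.67; Chaudhri 1,859/4,471 × $1,050 = 436.58; Vance 784/4,471 × $1,050 = 184.12.
Rounded to nearest $50: Becker $100; Orozco $350; Chaudhri $450; Vance $200. Sum = $1,100.
Difference $1,050 − $1,100 = −$50 applied to Orozco: Orozco becomes $300.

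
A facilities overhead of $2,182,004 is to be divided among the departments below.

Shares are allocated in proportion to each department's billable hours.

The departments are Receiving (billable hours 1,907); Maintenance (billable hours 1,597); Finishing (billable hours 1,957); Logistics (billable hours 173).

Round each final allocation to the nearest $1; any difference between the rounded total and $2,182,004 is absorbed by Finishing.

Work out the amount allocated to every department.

Receiving: $738,566 | Maintenance: $618,506 | Finishing: $757,930 | Logistics: $67,002

Total billable hours = 5,634.
Pro-rata amounts: Receiving 1,907/5,634 × $2,182,004 = 738,566.14; Maintenance 1,597/5,634 × $2,182,004 = 618,505.57; Finishing 1,957/5,634 × $2,182,004 = 757,930.75; Logistics 173/5,634 × $2,182,004 = 67,001.54.
After rounding ($1): Receiving $738,566; Maintenance $618,506; Finishing $757,931; Logistics $67,002. Sum = $2,182,005.
Difference $2,182,004 − $2,182,005 = −$1 applied to Finishing: Finishing becomes $757,930.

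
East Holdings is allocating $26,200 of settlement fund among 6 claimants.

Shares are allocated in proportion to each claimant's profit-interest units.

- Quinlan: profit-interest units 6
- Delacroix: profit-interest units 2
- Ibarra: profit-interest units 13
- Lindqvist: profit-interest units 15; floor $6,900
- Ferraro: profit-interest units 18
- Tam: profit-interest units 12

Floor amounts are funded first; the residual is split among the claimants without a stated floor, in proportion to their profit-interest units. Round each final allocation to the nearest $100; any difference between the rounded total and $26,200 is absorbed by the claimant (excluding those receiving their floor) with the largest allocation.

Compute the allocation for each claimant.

Guaranteed amounts: Lindqvist $6,900. Residual $19,300.
Residual split over remaining profit-interest units 51: Quinlan 2,270.59 → $2,300; Delacroix 756.86 → $800; Ibarra 4,919.61 → $4,900; Ferraro 6,811.76 → $6,800; Tam 4,541.18 → $4,500.

Quinlan: $2,300 | Delacroix: $800 | Ibarra: $4,900 | Lindqvist: $6,900 | Ferraro: $6,800 | Tam: $4,500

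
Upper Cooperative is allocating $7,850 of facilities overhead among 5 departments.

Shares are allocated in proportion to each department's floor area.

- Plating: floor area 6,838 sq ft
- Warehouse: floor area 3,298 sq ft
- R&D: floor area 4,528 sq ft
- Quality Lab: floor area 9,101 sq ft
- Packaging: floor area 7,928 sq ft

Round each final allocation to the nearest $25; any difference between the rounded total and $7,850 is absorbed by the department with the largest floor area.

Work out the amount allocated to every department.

Sum of floor area: 31,693.
Raw shares: Plating 6,838/31,693 × $7,850 = 1,693.70; Warehouse 3,298/31,693 × $7,850 = 816.88; R&D 4,528/31,693 × $7,850 = 1,121.53; Quality Lab 9,101/31,693 × $7,850 = 2,254.22; Packaging 7,928/31,693 × $7,850 = 1,963.68.
After rounding ($25): Plating $1,700; Warehouse $825; R&D $1,125; Quality Lab $2,250; Packaging $1,975. Sum = $7,875.
Difference $7,850 − $7,875 = −$25 applied to largest floor area (Quality Lab): Quality Lab becomes $2,225.

Plating: $1,700; Warehouse: $825; R&D: $1,125; Quality Lab: $2,225; Packaging: $1,975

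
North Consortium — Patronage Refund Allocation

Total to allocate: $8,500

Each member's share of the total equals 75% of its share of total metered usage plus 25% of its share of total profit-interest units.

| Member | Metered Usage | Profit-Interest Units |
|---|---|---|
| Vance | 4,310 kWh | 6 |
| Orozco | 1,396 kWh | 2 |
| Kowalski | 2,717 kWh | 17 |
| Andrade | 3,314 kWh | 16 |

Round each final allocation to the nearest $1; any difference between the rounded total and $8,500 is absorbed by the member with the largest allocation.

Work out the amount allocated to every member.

Vance: $2,652 | Orozco: $862 | Kowalski: $2,357 | Andrade: $2,629

Metered usage total 11,737; profit-interest units total 41.
Blended shares (75% metered usage + 25% profit-interest units): Vance 0.3120; Orozco 0.1014; Kowalski 0.2773; Andrade 0.3093.
Unrounded shares: Vance 2,651.97; Orozco 861.90; Kowalski 2,356.85; Andrade 2,629.28.
Rounded to nearest $1: Vance $2,652; Orozco $862; Kowalski $2,357; Andrade $2,629. Sum = $8,500.
Rounded total matches; no reconciliation needed.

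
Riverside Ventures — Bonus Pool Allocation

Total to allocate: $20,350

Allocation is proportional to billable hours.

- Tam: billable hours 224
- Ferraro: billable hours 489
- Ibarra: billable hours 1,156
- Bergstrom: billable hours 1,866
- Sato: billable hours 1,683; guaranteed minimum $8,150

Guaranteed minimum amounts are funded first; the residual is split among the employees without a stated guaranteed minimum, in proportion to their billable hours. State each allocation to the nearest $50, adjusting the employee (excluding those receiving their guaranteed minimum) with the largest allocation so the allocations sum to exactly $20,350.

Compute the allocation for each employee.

Tam: $750; Ferraro: $1,600; Ibarra: $3,800; Bergstrom: $6,050; Sato: $8,150

Minimums first: Sato $8,150. Balance $12,200.
Balance split over remaining billable hours 3,735: Tam 731.67 → $750; Ferraro 1,597.27 → $1,600; Ibarra 3,775.96 → $3,800; Bergstrom 6,095.10 → $6,100.
Rounding difference −$50 applied to Bergstrom → $6,050.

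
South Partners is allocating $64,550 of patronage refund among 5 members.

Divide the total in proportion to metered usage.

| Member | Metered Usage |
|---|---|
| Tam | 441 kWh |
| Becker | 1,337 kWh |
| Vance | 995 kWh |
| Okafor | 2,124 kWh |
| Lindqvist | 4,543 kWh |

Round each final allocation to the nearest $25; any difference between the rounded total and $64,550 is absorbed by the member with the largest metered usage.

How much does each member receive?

Tam: $3,025; Becker: $9,150; Vance: $6,800; Okafor: $14,525; Lindqvist: $31,050

Sum of metered usage: 441 + 1,337 + 995 + 2,124 + 4,543 = 9,440.
Unrounded shares: Tam 3,015.52; Becker 9,142.30; Vance 6,803.73; Okafor 14,523.75; Lindqvist 31,064.69.
Rounded to nearest $25: Tam $3,025; Becker $9,150; Vance $6,800; Okafor $14,525; Lindqvist $31,075. Sum = $64,575.
Difference $64,550 − $64,575 = −$25 applied to largest metered usage (Lindqvist): Lindqvist becomes $31,050.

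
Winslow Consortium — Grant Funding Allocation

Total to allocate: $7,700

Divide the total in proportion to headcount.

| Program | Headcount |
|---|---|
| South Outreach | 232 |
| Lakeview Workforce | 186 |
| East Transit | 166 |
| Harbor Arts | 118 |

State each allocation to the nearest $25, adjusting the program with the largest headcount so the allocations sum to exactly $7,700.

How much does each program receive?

Headcount total: 702.
Proportional shares: South Outreach 232/702 × $7,700 = 2,544.73; Lakeview Workforce 186/702 × $7,700 = 2,040.17; East Transit 166/702 × $7,700 = 1,820.80; Harbor Arts 118/702 × $7,700 = 1,294.30.
At nearest $25: South Outreach $2,550; Lakeview Workforce $2,050; East Transit $1,825; Harbor Arts $1,300. Sum = $7,725.
Difference $7,700 − $7,725 = −$25 applied to largest headcount (South Outreach): South Outreach becomes $2,525.

South Outreach: $2,525 | Lakeview Workforce: $2,050 | East Transit: $1,825 | Harbor Arts: $1,300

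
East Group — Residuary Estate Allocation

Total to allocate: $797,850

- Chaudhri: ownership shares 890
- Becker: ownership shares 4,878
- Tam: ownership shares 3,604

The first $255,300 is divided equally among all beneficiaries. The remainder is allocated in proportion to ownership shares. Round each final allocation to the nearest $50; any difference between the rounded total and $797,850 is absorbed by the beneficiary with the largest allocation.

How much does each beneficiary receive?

Chaudhri: $136,600 | Becker: $367,500 | Tam: $293,750

$255,300 shared equally gives $85,100 per beneficiary.
Remainder $542,550 by ownership shares (total 9,372): Chaudhri 51,522.57 → $51,500; Becker 282,389.98 → $282,400; Tam 208,637.45 → $208,650.
Totals: Chaudhri $85,100 + $51,500 = $136,600; Becker $85,100 + $282,400 = $367,500; Tam $85,100 + $208,650 = $293,750.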